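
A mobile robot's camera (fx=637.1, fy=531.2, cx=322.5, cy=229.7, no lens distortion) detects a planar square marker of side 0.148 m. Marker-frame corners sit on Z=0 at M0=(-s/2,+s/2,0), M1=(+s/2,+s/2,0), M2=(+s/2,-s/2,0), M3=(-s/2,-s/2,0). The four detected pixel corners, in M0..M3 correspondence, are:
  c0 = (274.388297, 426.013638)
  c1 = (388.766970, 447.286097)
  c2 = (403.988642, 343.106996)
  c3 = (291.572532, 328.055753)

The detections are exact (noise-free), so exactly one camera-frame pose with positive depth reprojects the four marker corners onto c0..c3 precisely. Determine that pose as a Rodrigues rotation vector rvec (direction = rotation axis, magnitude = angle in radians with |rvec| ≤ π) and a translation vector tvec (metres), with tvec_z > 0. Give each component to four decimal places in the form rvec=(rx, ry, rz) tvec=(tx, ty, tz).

rvec=(-0.1580, 0.3033, 0.1194) tvec=(0.0195, 0.2327, 0.7948)

Intrinsics K: fx=637.1, fy=531.2, cx=322.5, cy=229.7
Marker side s = 0.148 m; corners in marker frame (Z=0):
  M0 = (-0.0740, +0.0740, 0)
  M1 = (+0.0740, +0.0740, 0)
  M2 = (+0.0740, -0.0740, 0)
  M3 = (-0.0740, -0.0740, 0)
Detected image corners:
  c0 = (274.388297, 426.013638) px
  c1 = (388.766970, 447.286097) px
  c2 = (403.988642, 343.106996) px
  c3 = (291.572532, 328.055753) px
Planar DLT: solve 8×8 A·h = b for H (H[2,2]=1):
  H  [+635.33469 -168.07663 +338.16681]
  H  [-26.21024 +615.90328 +385.21388]
  H  [-0.38501 -0.17195 +1.00000]
B = K⁻¹H; ‖b₁‖=1.258216, ‖b₂‖=1.258216; λ = 2/(‖b₁‖+‖b₂‖) = 0.794776, sign → tz>0 ⇒ λ=+0.794776
r₁ = λ·B[:,0] = (+0.94747,+0.09310,-0.30600); r₂ = λ·B[:,1] = (-0.14050,+0.98060,-0.13666)
r₃ = r₁×r₂ = (+0.28734,+0.17247,+0.94217); SVD([r₁ r₂ r₃]) → R = UVᵀ:
  R  [+0.94747 -0.14050 +0.28734]
  R  [+0.09310 +0.98060 +0.17247]
  R  [-0.30600 -0.13666 +0.94217]
t = (+0.01954, +0.23268, +0.79478) m
tr R = 2.870246; θ = arccos((tr R − 1)/2) = 0.362190 rad = 20.752°
axis k = ((R−Rᵀ)₃₂, (R−Rᵀ)₁₃, (R−Rᵀ)₂₁) / (2 sinθ) = (-0.436238, +0.837278, +0.329640)
rvec = θ·k = (-0.158001, +0.303254, +0.119392)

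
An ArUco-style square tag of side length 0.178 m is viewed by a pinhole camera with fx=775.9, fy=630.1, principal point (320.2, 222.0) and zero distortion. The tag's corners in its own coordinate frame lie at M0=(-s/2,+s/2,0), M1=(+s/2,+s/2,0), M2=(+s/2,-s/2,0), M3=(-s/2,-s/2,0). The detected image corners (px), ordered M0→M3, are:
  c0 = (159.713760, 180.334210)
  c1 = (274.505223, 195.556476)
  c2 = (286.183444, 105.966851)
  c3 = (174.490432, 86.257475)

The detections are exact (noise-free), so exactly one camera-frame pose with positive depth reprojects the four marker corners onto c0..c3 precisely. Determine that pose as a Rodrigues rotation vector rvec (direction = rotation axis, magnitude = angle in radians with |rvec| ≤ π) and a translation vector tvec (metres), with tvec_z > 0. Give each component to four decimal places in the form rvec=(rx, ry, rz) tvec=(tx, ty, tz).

Intrinsics K: fx=775.9, fy=630.1, cx=320.2, cy=222.0
Marker side s = 0.178 m; corners in marker frame (Z=0):
  M0 = (-0.0890, +0.0890, 0)
  M1 = (+0.0890, +0.0890, 0)
  M2 = (+0.0890, -0.0890, 0)
  M3 = (-0.0890, -0.0890, 0)
Detected image corners:
  c0 = (159.713760, 180.334210) px
  c1 = (274.505223, 195.556476) px
  c2 = (286.183444, 105.966851) px
  c3 = (174.490432, 86.257475) px
Planar DLT: solve 8×8 A·h = b for H (H[2,2]=1):
  H  [+702.57663 -100.70605 +225.29062]
  H  [+140.45810 +498.68095 +141.77336]
  H  [+0.29714 -0.11901 +1.00000]
B = K⁻¹H; ‖b₁‖=0.845673, ‖b₂‖=0.845673; λ = 2/(‖b₁‖+‖b₂‖) = 1.182491, sign → tz>0 ⇒ λ=+1.182491
r₁ = λ·B[:,0] = (+0.92574,+0.13980,+0.35136); r₂ = λ·B[:,1] = (-0.09540,+0.98544,-0.14073)
r₃ = r₁×r₂ = (-0.36592,+0.09675,+0.92560); SVD([r₁ r₂ r₃]) → R = UVᵀ:
  R  [+0.92574 -0.09540 -0.36592]
  R  [+0.13980 +0.98544 +0.09675]
  R  [+0.35136 -0.14073 +0.92560]
t = (-0.14464, -0.15056, +1.18249) m
tr R = 2.836788; θ = arccos((tr R − 1)/2) = 0.406794 rad = 23.308°
axis k = ((R−Rᵀ)₃₂, (R−Rᵀ)₁₃, (R−Rᵀ)₂₁) / (2 sinθ) = (-0.300100, -0.906420, +0.297224)
rvec = θ·k = (-0.122079, -0.368727, +0.120909)

rvec=(-0.1221, -0.3687, 0.1209) tvec=(-0.1446, -0.1506, 1.1825)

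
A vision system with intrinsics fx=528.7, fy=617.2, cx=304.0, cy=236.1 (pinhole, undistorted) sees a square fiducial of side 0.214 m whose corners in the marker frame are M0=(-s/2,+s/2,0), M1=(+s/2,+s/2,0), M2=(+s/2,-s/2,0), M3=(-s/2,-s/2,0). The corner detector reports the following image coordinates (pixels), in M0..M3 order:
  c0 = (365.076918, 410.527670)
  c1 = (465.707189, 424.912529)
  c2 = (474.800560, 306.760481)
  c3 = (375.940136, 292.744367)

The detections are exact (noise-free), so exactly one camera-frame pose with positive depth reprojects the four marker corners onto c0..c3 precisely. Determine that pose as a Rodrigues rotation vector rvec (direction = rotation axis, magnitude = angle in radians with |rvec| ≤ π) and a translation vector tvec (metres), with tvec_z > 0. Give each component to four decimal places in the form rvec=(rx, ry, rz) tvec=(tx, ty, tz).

rvec=(-0.0943, -0.0005, 0.1206) tvec=(0.2482, 0.2231, 1.1274)

Intrinsics K: fx=528.7, fy=617.2, cx=304.0, cy=236.1
Marker side s = 0.214 m; corners in marker frame (Z=0):
  M0 = (-0.1070, +0.1070, 0)
  M1 = (+0.1070, +0.1070, 0)
  M2 = (+0.1070, -0.1070, 0)
  M3 = (-0.1070, -0.1070, 0)
Detected image corners:
  c0 = (365.076918, 410.527670) px
  c1 = (465.707189, 424.912529) px
  c2 = (474.800560, 306.760481) px
  c3 = (375.940136, 292.744367) px
Planar DLT: solve 8×8 A·h = b for H (H[2,2]=1):
  H  [+464.14144 -81.67738 +420.40132]
  H  [+64.71006 +521.34201 +358.20661]
  H  [-0.00457 -0.08337 +1.00000]
B = K⁻¹H; ‖b₁‖=0.886960, ‖b₂‖=0.886960; λ = 2/(‖b₁‖+‖b₂‖) = 1.127446, sign → tz>0 ⇒ λ=+1.127446
r₁ = λ·B[:,0] = (+0.99274,+0.12018,-0.00515); r₂ = λ·B[:,1] = (-0.12013,+0.98830,-0.09400)
r₃ = r₁×r₂ = (-0.00620,+0.09393,+0.99556); SVD([r₁ r₂ r₃]) → R = UVᵀ:
  R  [+0.99274 -0.12013 -0.00620]
  R  [+0.12018 +0.98830 +0.09393]
  R  [-0.00515 -0.09400 +0.99556]
t = (+0.24822, +0.22305, +1.12745) m
tr R = 2.976597; θ = arccos((tr R − 1)/2) = 0.153131 rad = 8.774°
axis k = ((R−Rᵀ)₃₂, (R−Rᵀ)₁₃, (R−Rᵀ)₂₁) / (2 sinθ) = (-0.616029, -0.003443, +0.787716)
rvec = θ·k = (-0.094333, -0.000527, +0.120624)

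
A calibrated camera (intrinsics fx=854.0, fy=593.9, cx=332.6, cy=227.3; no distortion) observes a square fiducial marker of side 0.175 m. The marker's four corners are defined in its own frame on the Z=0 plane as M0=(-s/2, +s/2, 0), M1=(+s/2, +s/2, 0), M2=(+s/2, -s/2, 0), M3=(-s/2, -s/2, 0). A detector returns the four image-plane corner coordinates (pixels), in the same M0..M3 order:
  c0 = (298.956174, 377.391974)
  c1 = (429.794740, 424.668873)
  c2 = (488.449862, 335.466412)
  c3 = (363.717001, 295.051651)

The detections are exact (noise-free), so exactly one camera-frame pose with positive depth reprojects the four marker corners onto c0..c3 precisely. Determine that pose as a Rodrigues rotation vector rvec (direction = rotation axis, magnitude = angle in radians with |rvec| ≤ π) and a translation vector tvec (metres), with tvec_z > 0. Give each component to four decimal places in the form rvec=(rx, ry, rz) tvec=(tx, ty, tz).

Intrinsics K: fx=854.0, fy=593.9, cx=332.6, cy=227.3
Marker side s = 0.175 m; corners in marker frame (Z=0):
  M0 = (-0.0875, +0.0875, 0)
  M1 = (+0.0875, +0.0875, 0)
  M2 = (+0.0875, -0.0875, 0)
  M3 = (-0.0875, -0.0875, 0)
Detected image corners:
  c0 = (298.956174, 377.391974) px
  c1 = (429.794740, 424.668873) px
  c2 = (488.449862, 335.466412) px
  c3 = (363.717001, 295.051651) px
Planar DLT: solve 8×8 A·h = b for H (H[2,2]=1):
  H  [+628.92703 -509.53153 +394.87460]
  H  [+158.64185 +347.84648 +356.16998]
  H  [-0.25472 -0.39604 +1.00000]
B = K⁻¹H; ‖b₁‖=0.946643, ‖b₂‖=0.946643; λ = 2/(‖b₁‖+‖b₂‖) = 1.056364, sign → tz>0 ⇒ λ=+1.056364
r₁ = λ·B[:,0] = (+0.88275,+0.38516,-0.26908); r₂ = λ·B[:,1] = (-0.46734,+0.77883,-0.41836)
r₃ = r₁×r₂ = (+0.04843,+0.49506,+0.86751); SVD([r₁ r₂ r₃]) → R = UVᵀ:
  R  [+0.88275 -0.46734 +0.04843]
  R  [+0.38516 +0.77883 +0.49506]
  R  [-0.26908 -0.41836 +0.86751]
t = (+0.07703, +0.22922, +1.05636) m
tr R = 2.529090; θ = arccos((tr R − 1)/2) = 0.700461 rad = 40.133°
axis k = ((R−Rᵀ)₃₂, (R−Rᵀ)₁₃, (R−Rᵀ)₂₁) / (2 sinθ) = (-0.708547, +0.246293, +0.661287)
rvec = θ·k = (-0.496310, +0.172519, +0.463206)

rvec=(-0.4963, 0.1725, 0.4632) tvec=(0.0770, 0.2292, 1.0564)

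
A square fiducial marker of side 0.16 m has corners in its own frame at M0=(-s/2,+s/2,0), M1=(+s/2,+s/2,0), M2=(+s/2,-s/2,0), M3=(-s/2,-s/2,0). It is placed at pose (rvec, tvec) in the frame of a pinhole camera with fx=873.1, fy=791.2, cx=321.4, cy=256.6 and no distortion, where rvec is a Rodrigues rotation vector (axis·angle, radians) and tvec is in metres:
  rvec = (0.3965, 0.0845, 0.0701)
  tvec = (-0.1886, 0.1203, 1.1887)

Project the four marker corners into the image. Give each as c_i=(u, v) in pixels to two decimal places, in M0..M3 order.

Intrinsics K: fx=873.1, fy=791.2, cx=321.4, cy=256.6
Marker side s = 0.16 m; corners in marker frame (Z=0):
  M0 = (-0.0800, +0.0800, 0)
  M1 = (+0.0800, +0.0800, 0)
  M2 = (+0.0800, -0.0800, 0)
  M3 = (-0.0800, -0.0800, 0)
rvec = (0.3965, 0.0845, 0.0701), |rvec| = θ = 0.41142 rad = 23.573°
Rodrigues: sinθ=0.39991, 1−cosθ=0.08345; R = I + sinθ·[k]× + (1−cosθ)·[k]×²:
    [+0.99406 -0.05162 +0.09584]
    [+0.08466 +0.92007 -0.38249]
    [-0.06843 +0.38833 +0.91898]
t = (-0.1886, 0.1203, 1.1887) m
M0: Pc = R·M0+t = (-0.27225, +0.18713, +1.22524); u = 873.1·(-0.27225)/1.22524 + 321.4 = 127.3931, v = 791.2·(+0.18713)/1.22524 + 256.6 = 377.4415
M1: Pc = R·M1+t = (-0.11321, +0.20068, +1.21429); u = 873.1·(-0.11321)/1.21429 + 321.4 = 240.0032, v = 791.2·(+0.20068)/1.21429 + 256.6 = 387.3567
M2: Pc = R·M2+t = (-0.10495, +0.05347, +1.15216); u = 873.1·(-0.10495)/1.15216 + 321.4 = 241.8727, v = 791.2·(+0.05347)/1.15216 + 256.6 = 293.3161
M3: Pc = R·M3+t = (-0.26399, +0.03992, +1.16311); u = 873.1·(-0.26399)/1.16311 + 321.4 = 123.2294, v = 791.2·(+0.03992)/1.16311 + 256.6 = 283.7565

c0=(127.39, 377.44) c1=(240.00, 387.36) c2=(241.87, 293.32) c3=(123.23, 283.76)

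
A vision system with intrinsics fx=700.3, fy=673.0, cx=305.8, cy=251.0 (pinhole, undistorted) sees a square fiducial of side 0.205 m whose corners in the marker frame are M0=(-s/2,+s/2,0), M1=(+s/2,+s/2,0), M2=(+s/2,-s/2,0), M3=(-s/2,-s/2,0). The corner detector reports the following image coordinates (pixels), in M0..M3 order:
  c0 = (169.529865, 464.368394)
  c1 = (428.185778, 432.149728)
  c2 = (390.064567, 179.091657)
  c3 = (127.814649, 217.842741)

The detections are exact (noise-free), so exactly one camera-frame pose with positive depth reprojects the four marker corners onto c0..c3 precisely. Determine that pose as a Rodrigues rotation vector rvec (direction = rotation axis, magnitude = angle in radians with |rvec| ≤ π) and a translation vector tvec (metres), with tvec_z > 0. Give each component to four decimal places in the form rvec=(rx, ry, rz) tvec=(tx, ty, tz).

Intrinsics K: fx=700.3, fy=673.0, cx=305.8, cy=251.0
Marker side s = 0.205 m; corners in marker frame (Z=0):
  M0 = (-0.1025, +0.1025, 0)
  M1 = (+0.1025, +0.1025, 0)
  M2 = (+0.1025, -0.1025, 0)
  M3 = (-0.1025, -0.1025, 0)
Detected image corners:
  c0 = (169.529865, 464.368394) px
  c1 = (428.185778, 432.149728) px
  c2 = (390.064567, 179.091657) px
  c3 = (127.814649, 217.842741) px
Planar DLT: solve 8×8 A·h = b for H (H[2,2]=1):
  H  [+1238.21529 +218.53683 +277.53103]
  H  [-210.30372 +1245.79841 +324.66149]
  H  [-0.11549 +0.08501 +1.00000]
B = K⁻¹H; ‖b₁‖=1.842025, ‖b₂‖=1.842025; λ = 2/(‖b₁‖+‖b₂‖) = 0.542881, sign → tz>0 ⇒ λ=+0.542881
r₁ = λ·B[:,0] = (+0.98726,-0.14626,-0.06270); r₂ = λ·B[:,1] = (+0.14926,+0.98772,+0.04615)
r₃ = r₁×r₂ = (+0.05518,-0.05492,+0.99696); SVD([r₁ r₂ r₃]) → R = UVᵀ:
  R  [+0.98726 +0.14926 +0.05518]
  R  [-0.14626 +0.98772 -0.05492]
  R  [-0.06270 +0.04615 +0.99696]
t = (-0.02191, +0.05942, +0.54288) m
tr R = 2.971943; θ = arccos((tr R − 1)/2) = 0.167700 rad = 9.608°
axis k = ((R−Rᵀ)₃₂, (R−Rᵀ)₁₃, (R−Rᵀ)₂₁) / (2 sinθ) = (+0.302772, +0.353102, -0.885239)
rvec = θ·k = (+0.050775, +0.059215, -0.148454)

rvec=(0.0508, 0.0592, -0.1485) tvec=(-0.0219, 0.0594, 0.5429)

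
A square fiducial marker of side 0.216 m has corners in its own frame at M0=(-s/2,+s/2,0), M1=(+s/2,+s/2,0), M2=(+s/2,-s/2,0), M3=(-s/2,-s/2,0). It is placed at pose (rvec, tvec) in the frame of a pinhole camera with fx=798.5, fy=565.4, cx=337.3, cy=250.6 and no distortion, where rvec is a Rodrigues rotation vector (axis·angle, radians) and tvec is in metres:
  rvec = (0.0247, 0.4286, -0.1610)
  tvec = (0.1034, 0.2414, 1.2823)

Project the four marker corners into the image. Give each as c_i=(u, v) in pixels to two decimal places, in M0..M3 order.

Intrinsics K: fx=798.5, fy=565.4, cx=337.3, cy=250.6
Marker side s = 0.216 m; corners in marker frame (Z=0):
  M0 = (-0.1080, +0.1080, 0)
  M1 = (+0.1080, +0.1080, 0)
  M2 = (+0.1080, -0.1080, 0)
  M3 = (-0.1080, -0.1080, 0)
rvec = (0.0247, 0.4286, -0.1610), |rvec| = θ = 0.45851 rad = 26.271°
Rodrigues: sinθ=0.44261, 1−cosθ=0.10329; R = I + sinθ·[k]× + (1−cosθ)·[k]×²:
    [+0.89701 +0.16062 +0.41179]
    [-0.15022 +0.98697 -0.05775]
    [-0.41569 -0.01006 +0.90945]
t = (0.1034, 0.2414, 1.2823) m
M0: Pc = R·M0+t = (+0.02387, +0.36422, +1.32611); u = 798.5·(+0.02387)/1.32611 + 337.3 = 351.6726, v = 565.4·(+0.36422)/1.32611 + 250.6 = 405.8871
M1: Pc = R·M1+t = (+0.21762, +0.33177, +1.23632); u = 798.5·(+0.21762)/1.23632 + 337.3 = 477.8568, v = 565.4·(+0.33177)/1.23632 + 250.6 = 402.3263
M2: Pc = R·M2+t = (+0.18293, +0.11858, +1.23849); u = 798.5·(+0.18293)/1.23849 + 337.3 = 455.2420, v = 565.4·(+0.11858)/1.23849 + 250.6 = 304.7365
M3: Pc = R·M3+t = (-0.01082, +0.15103, +1.32828); u = 798.5·(-0.01082)/1.32828 + 337.3 = 330.7929, v = 565.4·(+0.15103)/1.32828 + 250.6 = 314.8884

c0=(351.67, 405.89) c1=(477.86, 402.33) c2=(455.24, 304.74) c3=(330.79, 314.89)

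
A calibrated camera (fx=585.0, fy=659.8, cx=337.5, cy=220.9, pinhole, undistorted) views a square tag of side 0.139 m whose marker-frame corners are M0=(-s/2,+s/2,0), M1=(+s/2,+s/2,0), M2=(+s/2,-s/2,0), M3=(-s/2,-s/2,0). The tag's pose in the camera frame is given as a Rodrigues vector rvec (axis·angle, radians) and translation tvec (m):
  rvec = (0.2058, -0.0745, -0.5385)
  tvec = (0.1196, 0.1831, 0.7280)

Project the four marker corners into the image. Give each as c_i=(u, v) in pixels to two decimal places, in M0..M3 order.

Intrinsics K: fx=585.0, fy=659.8, cx=337.5, cy=220.9
Marker side s = 0.139 m; corners in marker frame (Z=0):
  M0 = (-0.0695, +0.0695, 0)
  M1 = (+0.0695, +0.0695, 0)
  M2 = (+0.0695, -0.0695, 0)
  M3 = (-0.0695, -0.0695, 0)
rvec = (0.2058, -0.0745, -0.5385), |rvec| = θ = 0.58128 rad = 33.305°
Rodrigues: sinθ=0.54909, 1−cosθ=0.16424; R = I + sinθ·[k]× + (1−cosθ)·[k]×²:
    [+0.85635 +0.50123 -0.12424]
    [-0.51614 +0.83846 -0.17490]
    [+0.01651 +0.21391 +0.97671]
t = (0.1196, 0.1831, 0.7280) m
M0: Pc = R·M0+t = (+0.09492, +0.27724, +0.74172); u = 585.0·(+0.09492)/0.74172 + 337.5 = 412.3636, v = 659.8·(+0.27724)/0.74172 + 220.9 = 467.5240
M1: Pc = R·M1+t = (+0.21395, +0.20550, +0.74401); u = 585.0·(+0.21395)/0.74401 + 337.5 = 505.7251, v = 659.8·(+0.20550)/0.74401 + 220.9 = 403.1411
M2: Pc = R·M2+t = (+0.14428, +0.08896, +0.71428); u = 585.0·(+0.14428)/0.71428 + 337.5 = 455.6667, v = 659.8·(+0.08896)/0.71428 + 220.9 = 303.0707
M3: Pc = R·M3+t = (+0.02525, +0.16070, +0.71199); u = 585.0·(+0.02525)/0.71199 + 337.5 = 358.2452, v = 659.8·(+0.16070)/0.71199 + 220.9 = 369.8198

c0=(412.36, 467.52) c1=(505.73, 403.14) c2=(455.67, 303.07) c3=(358.25, 369.82)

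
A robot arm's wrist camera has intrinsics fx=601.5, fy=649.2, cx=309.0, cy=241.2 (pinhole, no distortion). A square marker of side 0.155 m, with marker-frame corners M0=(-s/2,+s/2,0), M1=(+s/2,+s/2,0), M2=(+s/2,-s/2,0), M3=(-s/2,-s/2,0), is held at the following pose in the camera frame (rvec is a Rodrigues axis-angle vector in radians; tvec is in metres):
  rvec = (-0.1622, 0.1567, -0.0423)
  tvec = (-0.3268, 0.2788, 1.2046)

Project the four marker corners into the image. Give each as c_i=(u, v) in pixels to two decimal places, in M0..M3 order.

c0=(108.60, 435.07) c1=(182.57, 434.28) c2=(182.97, 347.91) c3=(110.53, 350.33)

Intrinsics K: fx=601.5, fy=649.2, cx=309.0, cy=241.2
Marker side s = 0.155 m; corners in marker frame (Z=0):
  M0 = (-0.0775, +0.0775, 0)
  M1 = (+0.0775, +0.0775, 0)
  M2 = (+0.0775, -0.0775, 0)
  M3 = (-0.0775, -0.0775, 0)
rvec = (-0.1622, 0.1567, -0.0423), |rvec| = θ = 0.22946 rad = 13.147°
Rodrigues: sinθ=0.22745, 1−cosθ=0.02621; R = I + sinθ·[k]× + (1−cosθ)·[k]×²:
    [+0.98689 +0.02928 +0.15874]
    [-0.05458 +0.98601 +0.15748]
    [-0.15191 -0.16408 +0.97468]
t = (-0.3268, 0.2788, 1.2046) m
M0: Pc = R·M0+t = (-0.40101, +0.35945, +1.20366); u = 601.5·(-0.40101)/1.20366 + 309.0 = 108.6021, v = 649.2·(+0.35945)/1.20366 + 241.2 = 435.0695
M1: Pc = R·M1+t = (-0.24805, +0.35099, +1.18011); u = 601.5·(-0.24805)/1.18011 + 309.0 = 182.5707, v = 649.2·(+0.35099)/1.18011 + 241.2 = 434.2836
M2: Pc = R·M2+t = (-0.25259, +0.19815, +1.20554); u = 601.5·(-0.25259)/1.20554 + 309.0 = 182.9737, v = 649.2·(+0.19815)/1.20554 + 241.2 = 347.9084
M3: Pc = R·M3+t = (-0.40555, +0.20661, +1.22909); u = 601.5·(-0.40555)/1.22909 + 309.0 = 110.5280, v = 649.2·(+0.20661)/1.22909 + 241.2 = 350.3328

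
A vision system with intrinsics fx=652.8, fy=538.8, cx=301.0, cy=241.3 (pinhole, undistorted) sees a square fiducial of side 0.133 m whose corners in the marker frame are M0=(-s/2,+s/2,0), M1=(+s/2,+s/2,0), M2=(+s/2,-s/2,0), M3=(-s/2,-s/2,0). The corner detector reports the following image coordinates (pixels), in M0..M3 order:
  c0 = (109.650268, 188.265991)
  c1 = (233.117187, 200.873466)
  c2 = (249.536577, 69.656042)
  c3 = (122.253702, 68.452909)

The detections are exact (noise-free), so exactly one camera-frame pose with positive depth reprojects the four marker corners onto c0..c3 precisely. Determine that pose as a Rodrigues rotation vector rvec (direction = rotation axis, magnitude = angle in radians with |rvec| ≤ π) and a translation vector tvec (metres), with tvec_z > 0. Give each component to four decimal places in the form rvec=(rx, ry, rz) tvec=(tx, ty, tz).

Intrinsics K: fx=652.8, fy=538.8, cx=301.0, cy=241.3
Marker side s = 0.133 m; corners in marker frame (Z=0):
  M0 = (-0.0665, +0.0665, 0)
  M1 = (+0.0665, +0.0665, 0)
  M2 = (+0.0665, -0.0665, 0)
  M3 = (-0.0665, -0.0665, 0)
Detected image corners:
  c0 = (109.650268, 188.265991) px
  c1 = (233.117187, 200.873466) px
  c2 = (249.536577, 69.656042) px
  c3 = (122.253702, 68.452909) px
Planar DLT: solve 8×8 A·h = b for H (H[2,2]=1):
  H  [+819.02455 -81.86273 +175.68559]
  H  [-38.78403 +961.36961 +132.27447]
  H  [-0.69135 +0.14883 +1.00000]
B = K⁻¹H; ‖b₁‖=1.734947, ‖b₂‖=1.734947; λ = 2/(‖b₁‖+‖b₂‖) = 0.576386, sign → tz>0 ⇒ λ=+0.576386
r₁ = λ·B[:,0] = (+0.90689,+0.13697,-0.39848); r₂ = λ·B[:,1] = (-0.11183,+0.99002,+0.08578)
r₃ = r₁×r₂ = (+0.40625,-0.03323,+0.91316); SVD([r₁ r₂ r₃]) → R = UVᵀ:
  R  [+0.90689 -0.11183 +0.40625]
  R  [+0.13697 +0.99002 -0.03323]
  R  [-0.39848 +0.08578 +0.91316]
t = (-0.11065, -0.11663, +0.57639) m
tr R = 2.810064; θ = arccos((tr R − 1)/2) = 0.439342 rad = 25.172°
axis k = ((R−Rᵀ)₃₂, (R−Rᵀ)₁₃, (R−Rᵀ)₂₁) / (2 sinθ) = (+0.139900, +0.945985, +0.292473)
rvec = θ·k = (+0.061464, +0.415611, +0.128496)

rvec=(0.0615, 0.4156, 0.1285) tvec=(-0.1106, -0.1166, 0.5764)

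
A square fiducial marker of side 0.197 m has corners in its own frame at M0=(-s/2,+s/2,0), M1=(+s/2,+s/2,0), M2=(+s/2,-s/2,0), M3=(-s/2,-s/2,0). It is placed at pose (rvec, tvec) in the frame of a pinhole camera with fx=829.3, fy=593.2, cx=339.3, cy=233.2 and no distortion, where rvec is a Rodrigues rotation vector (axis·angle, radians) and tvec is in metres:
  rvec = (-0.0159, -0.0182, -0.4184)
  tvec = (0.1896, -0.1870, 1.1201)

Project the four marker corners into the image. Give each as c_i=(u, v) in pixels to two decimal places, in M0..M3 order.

c0=(442.99, 202.92) c1=(575.75, 160.70) c2=(516.16, 65.80) c3=(383.45, 107.59)

Intrinsics K: fx=829.3, fy=593.2, cx=339.3, cy=233.2
Marker side s = 0.197 m; corners in marker frame (Z=0):
  M0 = (-0.0985, +0.0985, 0)
  M1 = (+0.0985, +0.0985, 0)
  M2 = (+0.0985, -0.0985, 0)
  M3 = (-0.0985, -0.0985, 0)
rvec = (-0.0159, -0.0182, -0.4184), |rvec| = θ = 0.41910 rad = 24.013°
Rodrigues: sinθ=0.40694, 1−cosθ=0.08654; R = I + sinθ·[k]× + (1−cosθ)·[k]×²:
    [+0.91358 +0.40640 -0.01439]
    [-0.40612 +0.91362 +0.01919]
    [+0.02095 -0.01169 +0.99971]
t = (0.1896, -0.1870, 1.1201) m
M0: Pc = R·M0+t = (+0.13964, -0.05701, +1.11689); u = 829.3·(+0.13964)/1.11689 + 339.3 = 442.9864, v = 593.2·(-0.05701)/1.11689 + 233.2 = 202.9230
M1: Pc = R·M1+t = (+0.31962, -0.13701, +1.12101); u = 829.3·(+0.31962)/1.12101 + 339.3 = 575.7465, v = 593.2·(-0.13701)/1.12101 + 233.2 = 160.6987
M2: Pc = R·M2+t = (+0.23956, -0.31699, +1.12331); u = 829.3·(+0.23956)/1.12331 + 339.3 = 516.1559, v = 593.2·(-0.31699)/1.12331 + 233.2 = 65.8018
M3: Pc = R·M3+t = (+0.05958, -0.23699, +1.11919); u = 829.3·(+0.05958)/1.11919 + 339.3 = 383.4491, v = 593.2·(-0.23699)/1.11919 + 233.2 = 107.5893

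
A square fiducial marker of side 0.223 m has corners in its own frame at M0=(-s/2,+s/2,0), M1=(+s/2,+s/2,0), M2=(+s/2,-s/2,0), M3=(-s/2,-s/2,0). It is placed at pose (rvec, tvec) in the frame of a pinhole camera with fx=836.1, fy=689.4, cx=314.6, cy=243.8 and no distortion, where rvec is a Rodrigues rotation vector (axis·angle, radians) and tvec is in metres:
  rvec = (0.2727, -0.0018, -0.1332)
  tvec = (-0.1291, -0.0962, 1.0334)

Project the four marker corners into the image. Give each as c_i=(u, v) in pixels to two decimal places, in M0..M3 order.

Intrinsics K: fx=836.1, fy=689.4, cx=314.6, cy=243.8
Marker side s = 0.223 m; corners in marker frame (Z=0):
  M0 = (-0.1115, +0.1115, 0)
  M1 = (+0.1115, +0.1115, 0)
  M2 = (+0.1115, -0.1115, 0)
  M3 = (-0.1115, -0.1115, 0)
rvec = (0.2727, -0.0018, -0.1332), |rvec| = θ = 0.30350 rad = 17.389°
Rodrigues: sinθ=0.29886, 1−cosθ=0.04570; R = I + sinθ·[k]× + (1−cosθ)·[k]×²:
    [+0.99120 +0.13092 -0.01980]
    [-0.13141 +0.95430 -0.26841]
    [-0.01625 +0.26865 +0.96310]
t = (-0.1291, -0.0962, 1.0334) m
M0: Pc = R·M0+t = (-0.22502, +0.02486, +1.06517); u = 836.1·(-0.22502)/1.06517 + 314.6 = 137.9706, v = 689.4·(+0.02486)/1.06517 + 243.8 = 259.8876
M1: Pc = R·M1+t = (-0.00398, -0.00445, +1.06154); u = 836.1·(-0.00398)/1.06154 + 314.6 = 311.4621, v = 689.4·(-0.00445)/1.06154 + 243.8 = 240.9115
M2: Pc = R·M2+t = (-0.03318, -0.21726, +1.00163); u = 836.1·(-0.03318)/1.00163 + 314.6 = 286.9039, v = 689.4·(-0.21726)/1.00163 + 243.8 = 94.2678
M3: Pc = R·M3+t = (-0.25422, -0.18795, +1.00526); u = 836.1·(-0.25422)/1.00526 + 314.6 = 103.1616, v = 689.4·(-0.18795)/1.00526 + 243.8 = 114.9033

c0=(137.97, 259.89) c1=(311.46, 240.91) c2=(286.90, 94.27) c3=(103.16, 114.90)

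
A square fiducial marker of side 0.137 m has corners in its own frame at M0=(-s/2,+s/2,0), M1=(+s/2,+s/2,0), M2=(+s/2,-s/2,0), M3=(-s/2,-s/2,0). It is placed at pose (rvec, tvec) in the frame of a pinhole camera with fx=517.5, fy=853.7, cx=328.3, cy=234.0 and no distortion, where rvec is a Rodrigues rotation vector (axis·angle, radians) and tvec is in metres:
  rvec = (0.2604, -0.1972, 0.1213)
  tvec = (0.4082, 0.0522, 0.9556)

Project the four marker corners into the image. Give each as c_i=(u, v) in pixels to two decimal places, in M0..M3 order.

c0=(507.45, 333.37) c1=(572.21, 341.56) c2=(591.47, 227.64) c3=(524.97, 215.62)

Intrinsics K: fx=517.5, fy=853.7, cx=328.3, cy=234.0
Marker side s = 0.137 m; corners in marker frame (Z=0):
  M0 = (-0.0685, +0.0685, 0)
  M1 = (+0.0685, +0.0685, 0)
  M2 = (+0.0685, -0.0685, 0)
  M3 = (-0.0685, -0.0685, 0)
rvec = (0.2604, -0.1972, 0.1213), |rvec| = θ = 0.34844 rad = 19.964°
Rodrigues: sinθ=0.34143, 1−cosθ=0.06009; R = I + sinθ·[k]× + (1−cosθ)·[k]×²:
    [+0.97347 -0.14428 -0.17760]
    [+0.09344 +0.95915 -0.26700]
    [+0.20887 +0.24332 +0.94719]
t = (0.4082, 0.0522, 0.9556) m
M0: Pc = R·M0+t = (+0.33163, +0.11150, +0.95796); u = 517.5·(+0.33163)/0.95796 + 328.3 = 507.4523, v = 853.7·(+0.11150)/0.95796 + 234.0 = 333.3659
M1: Pc = R·M1+t = (+0.46500, +0.12430, +0.98658); u = 517.5·(+0.46500)/0.98658 + 328.3 = 572.2118, v = 853.7·(+0.12430)/0.98658 + 234.0 = 341.5615
M2: Pc = R·M2+t = (+0.48477, -0.00710, +0.95324); u = 517.5·(+0.48477)/0.95324 + 328.3 = 591.4722, v = 853.7·(-0.00710)/0.95324 + 234.0 = 227.6403
M3: Pc = R·M3+t = (+0.35140, -0.01990, +0.92462); u = 517.5·(+0.35140)/0.92462 + 328.3 = 524.9740, v = 853.7·(-0.01990)/0.92462 + 234.0 = 215.6237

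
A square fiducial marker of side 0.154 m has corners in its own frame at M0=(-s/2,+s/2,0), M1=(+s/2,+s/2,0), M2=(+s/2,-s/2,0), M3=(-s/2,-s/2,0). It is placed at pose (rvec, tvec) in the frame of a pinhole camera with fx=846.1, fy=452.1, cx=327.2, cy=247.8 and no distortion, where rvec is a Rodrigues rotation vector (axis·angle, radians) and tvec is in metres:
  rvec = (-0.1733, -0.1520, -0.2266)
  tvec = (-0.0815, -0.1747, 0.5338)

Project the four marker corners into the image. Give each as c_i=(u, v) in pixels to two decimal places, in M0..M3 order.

Intrinsics K: fx=846.1, fy=452.1, cx=327.2, cy=247.8
Marker side s = 0.154 m; corners in marker frame (Z=0):
  M0 = (-0.0770, +0.0770, 0)
  M1 = (+0.0770, +0.0770, 0)
  M2 = (+0.0770, -0.0770, 0)
  M3 = (-0.0770, -0.0770, 0)
rvec = (-0.1733, -0.1520, -0.2266), |rvec| = θ = 0.32324 rad = 18.520°
Rodrigues: sinθ=0.31764, 1−cosθ=0.05179; R = I + sinθ·[k]× + (1−cosθ)·[k]×²:
    [+0.96310 +0.23573 -0.12990]
    [-0.20962 +0.95966 +0.18737]
    [+0.16883 -0.15323 +0.97366]
t = (-0.0815, -0.1747, 0.5338) m
M0: Pc = R·M0+t = (-0.13751, -0.08467, +0.50900); u = 846.1·(-0.13751)/0.50900 + 327.2 = 98.6254, v = 452.1·(-0.08467)/0.50900 + 247.8 = 172.5994
M1: Pc = R·M1+t = (+0.01081, -0.11695, +0.53500); u = 846.1·(+0.01081)/0.53500 + 327.2 = 344.2956, v = 452.1·(-0.11695)/0.53500 + 247.8 = 148.9750
M2: Pc = R·M2+t = (-0.02549, -0.26473, +0.55860); u = 846.1·(-0.02549)/0.55860 + 327.2 = 288.5865, v = 452.1·(-0.26473)/0.55860 + 247.8 = 33.5378
M3: Pc = R·M3+t = (-0.17381, -0.23245, +0.53260); u = 846.1·(-0.17381)/0.53260 + 327.2 = 51.0811, v = 452.1·(-0.23245)/0.53260 + 247.8 = 50.4802

c0=(98.63, 172.60) c1=(344.30, 148.98) c2=(288.59, 33.54) c3=(51.08, 50.48)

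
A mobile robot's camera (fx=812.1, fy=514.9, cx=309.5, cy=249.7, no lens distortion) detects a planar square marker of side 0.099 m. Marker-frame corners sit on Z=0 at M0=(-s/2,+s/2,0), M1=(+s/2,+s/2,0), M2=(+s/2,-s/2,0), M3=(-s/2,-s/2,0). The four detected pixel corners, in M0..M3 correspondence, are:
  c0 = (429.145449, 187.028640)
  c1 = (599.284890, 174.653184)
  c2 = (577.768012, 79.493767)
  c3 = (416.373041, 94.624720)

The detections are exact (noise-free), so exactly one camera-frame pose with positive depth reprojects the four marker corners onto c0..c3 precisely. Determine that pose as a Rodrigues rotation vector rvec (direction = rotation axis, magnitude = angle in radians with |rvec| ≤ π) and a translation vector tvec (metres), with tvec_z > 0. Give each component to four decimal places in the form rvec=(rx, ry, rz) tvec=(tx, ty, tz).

Intrinsics K: fx=812.1, fy=514.9, cx=309.5, cy=249.7
Marker side s = 0.099 m; corners in marker frame (Z=0):
  M0 = (-0.0495, +0.0495, 0)
  M1 = (+0.0495, +0.0495, 0)
  M2 = (+0.0495, -0.0495, 0)
  M3 = (-0.0495, -0.0495, 0)
Detected image corners:
  c0 = (429.145449, 187.028640) px
  c1 = (599.284890, 174.653184) px
  c2 = (577.768012, 79.493767) px
  c3 = (416.373041, 94.624720) px
Planar DLT: solve 8×8 A·h = b for H (H[2,2]=1):
  H  [+1486.58646 -77.74305 +503.91770]
  H  [-188.73361 +880.77738 +132.92767]
  H  [-0.36933 -0.49465 +1.00000]
B = K⁻¹H; ‖b₁‖=2.014340, ‖b₂‖=2.014340; λ = 2/(‖b₁‖+‖b₂‖) = 0.496441, sign → tz>0 ⇒ λ=+0.496441
r₁ = λ·B[:,0] = (+0.97863,-0.09305,-0.18335); r₂ = λ·B[:,1] = (+0.04606,+0.96829,-0.24556)
r₃ = r₁×r₂ = (+0.20039,+0.23187,+0.95188); SVD([r₁ r₂ r₃]) → R = UVᵀ:
  R  [+0.97863 +0.04606 +0.20039]
  R  [-0.09305 +0.96829 +0.23187]
  R  [-0.18335 -0.24556 +0.95188]
t = (+0.11885, -0.11259, +0.49644) m
tr R = 2.898803; θ = arccos((tr R − 1)/2) = 0.319471 rad = 18.304°
axis k = ((R−Rᵀ)₃₂, (R−Rᵀ)₁₃, (R−Rᵀ)₂₁) / (2 sinθ) = (-0.760086, +0.610917, -0.221473)
rvec = θ·k = (-0.242825, +0.195170, -0.070754)

rvec=(-0.2428, 0.1952, -0.0708) tvec=(0.1188, -0.1126, 0.4964)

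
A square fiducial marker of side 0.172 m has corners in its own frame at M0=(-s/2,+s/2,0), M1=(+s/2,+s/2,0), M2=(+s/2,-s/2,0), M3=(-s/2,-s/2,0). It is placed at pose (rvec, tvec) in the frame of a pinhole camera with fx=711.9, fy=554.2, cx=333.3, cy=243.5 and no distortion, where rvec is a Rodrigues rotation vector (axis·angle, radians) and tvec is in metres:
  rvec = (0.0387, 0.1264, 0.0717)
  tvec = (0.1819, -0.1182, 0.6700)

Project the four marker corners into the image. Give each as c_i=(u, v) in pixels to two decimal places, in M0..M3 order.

c0=(427.82, 212.05) c1=(613.62, 221.66) c2=(629.67, 76.49) c3=(441.33, 71.37)

Intrinsics K: fx=711.9, fy=554.2, cx=333.3, cy=243.5
Marker side s = 0.172 m; corners in marker frame (Z=0):
  M0 = (-0.0860, +0.0860, 0)
  M1 = (+0.0860, +0.0860, 0)
  M2 = (+0.0860, -0.0860, 0)
  M3 = (-0.0860, -0.0860, 0)
rvec = (0.0387, 0.1264, 0.0717), |rvec| = θ = 0.15038 rad = 8.616°
Rodrigues: sinθ=0.14982, 1−cosθ=0.01129; R = I + sinθ·[k]× + (1−cosθ)·[k]×²:
    [+0.98946 -0.06899 +0.12731]
    [+0.07387 +0.99669 -0.03403]
    [-0.12454 +0.04308 +0.99128]
t = (0.1819, -0.1182, 0.6700) m
M0: Pc = R·M0+t = (+0.09087, -0.03884, +0.68442); u = 711.9·(+0.09087)/0.68442 + 333.3 = 427.8226, v = 554.2·(-0.03884)/0.68442 + 243.5 = 212.0513
M1: Pc = R·M1+t = (+0.26106, -0.02613, +0.66299); u = 711.9·(+0.26106)/0.66299 + 333.3 = 613.6177, v = 554.2·(-0.02613)/0.66299 + 243.5 = 221.6561
M2: Pc = R·M2+t = (+0.27293, -0.19756, +0.65558); u = 711.9·(+0.27293)/0.65558 + 333.3 = 629.6712, v = 554.2·(-0.19756)/0.65558 + 243.5 = 76.4905
M3: Pc = R·M3+t = (+0.10274, -0.21027, +0.67701); u = 711.9·(+0.10274)/0.67701 + 333.3 = 441.3348, v = 554.2·(-0.21027)/0.67701 + 243.5 = 71.3736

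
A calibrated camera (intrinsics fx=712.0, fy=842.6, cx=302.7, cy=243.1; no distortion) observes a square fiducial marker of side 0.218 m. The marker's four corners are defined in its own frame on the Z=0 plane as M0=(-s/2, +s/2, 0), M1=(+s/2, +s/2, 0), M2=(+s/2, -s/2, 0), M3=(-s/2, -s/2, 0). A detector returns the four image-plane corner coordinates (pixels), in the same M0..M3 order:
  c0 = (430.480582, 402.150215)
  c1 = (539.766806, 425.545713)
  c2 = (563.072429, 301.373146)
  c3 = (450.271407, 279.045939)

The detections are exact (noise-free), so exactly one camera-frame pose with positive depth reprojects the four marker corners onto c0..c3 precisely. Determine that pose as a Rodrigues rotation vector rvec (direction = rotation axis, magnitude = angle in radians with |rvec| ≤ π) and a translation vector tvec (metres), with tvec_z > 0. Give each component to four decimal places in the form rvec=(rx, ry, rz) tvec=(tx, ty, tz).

rvec=(0.1807, 0.1055, 0.1559) tvec=(0.3809, 0.1834, 1.4078)

Intrinsics K: fx=712.0, fy=842.6, cx=302.7, cy=243.1
Marker side s = 0.218 m; corners in marker frame (Z=0):
  M0 = (-0.1090, +0.1090, 0)
  M1 = (+0.1090, +0.1090, 0)
  M2 = (+0.1090, -0.1090, 0)
  M3 = (-0.1090, -0.1090, 0)
Detected image corners:
  c0 = (430.480582, 402.150215) px
  c1 = (539.766806, 425.545713) px
  c2 = (563.072429, 301.373146) px
  c3 = (450.271407, 279.045939) px
Planar DLT: solve 8×8 A·h = b for H (H[2,2]=1):
  H  [+477.43134 -32.96300 +495.35351]
  H  [+82.31104 +613.86002 +352.84323]
  H  [-0.06418 +0.13274 +1.00000]
B = K⁻¹H; ‖b₁‖=0.710349, ‖b₂‖=0.710349; λ = 2/(‖b₁‖+‖b₂‖) = 1.407759, sign → tz>0 ⇒ λ=+1.407759
r₁ = λ·B[:,0] = (+0.98238,+0.16359,-0.09035); r₂ = λ·B[:,1] = (-0.14462,+0.97168,+0.18687)
r₃ = r₁×r₂ = (+0.11836,-0.17051,+0.97822); SVD([r₁ r₂ r₃]) → R = UVᵀ:
  R  [+0.98238 -0.14462 +0.11836]
  R  [+0.16359 +0.97168 -0.17051]
  R  [-0.09035 +0.18687 +0.97822]
t = (+0.38091, +0.18335, +1.40776) m
tr R = 2.932287; θ = arccos((tr R − 1)/2) = 0.260957 rad = 14.952°
axis k = ((R−Rᵀ)₃₂, (R−Rᵀ)₁₃, (R−Rᵀ)₂₁) / (2 sinθ) = (+0.692573, +0.404466, +0.597285)
rvec = θ·k = (+0.180732, +0.105548, +0.155866)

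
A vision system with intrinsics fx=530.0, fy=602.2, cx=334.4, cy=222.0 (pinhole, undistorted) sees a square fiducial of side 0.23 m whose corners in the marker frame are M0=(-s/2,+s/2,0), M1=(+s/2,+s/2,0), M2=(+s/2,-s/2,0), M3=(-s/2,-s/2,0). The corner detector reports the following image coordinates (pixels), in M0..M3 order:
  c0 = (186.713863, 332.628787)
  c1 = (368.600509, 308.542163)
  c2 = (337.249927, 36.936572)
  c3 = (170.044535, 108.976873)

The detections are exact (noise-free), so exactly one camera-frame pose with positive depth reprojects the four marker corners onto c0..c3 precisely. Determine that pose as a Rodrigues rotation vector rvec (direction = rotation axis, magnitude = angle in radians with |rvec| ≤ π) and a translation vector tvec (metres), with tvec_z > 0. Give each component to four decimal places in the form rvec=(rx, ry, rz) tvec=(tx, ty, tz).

rvec=(-0.0995, 0.5254, -0.1562) tvec=(-0.0813, -0.0241, 0.5523)

Intrinsics K: fx=530.0, fy=602.2, cx=334.4, cy=222.0
Marker side s = 0.23 m; corners in marker frame (Z=0):
  M0 = (-0.1150, +0.1150, 0)
  M1 = (+0.1150, +0.1150, 0)
  M2 = (+0.1150, -0.1150, 0)
  M3 = (-0.1150, -0.1150, 0)
Detected image corners:
  c0 = (186.713863, 332.628787) px
  c1 = (368.600509, 308.542163) px
  c2 = (337.249927, 36.936572) px
  c3 = (170.044535, 108.976873) px
Planar DLT: solve 8×8 A·h = b for H (H[2,2]=1):
  H  [+521.78377 +36.47179 +256.39181]
  H  [-386.85877 +1018.09555 +195.76307]
  H  [-0.88920 -0.24338 +1.00000]
B = K⁻¹H; ‖b₁‖=1.810617, ‖b₂‖=1.810617; λ = 2/(‖b₁‖+‖b₂‖) = 0.552298, sign → tz>0 ⇒ λ=+0.552298
r₁ = λ·B[:,0] = (+0.85360,-0.17376,-0.49110); r₂ = λ·B[:,1] = (+0.12282,+0.98328,-0.13442)
r₃ = r₁×r₂ = (+0.50625,+0.05442,+0.86067); SVD([r₁ r₂ r₃]) → R = UVᵀ:
  R  [+0.85360 +0.12282 +0.50625]
  R  [-0.17376 +0.98328 +0.05442]
  R  [-0.49110 -0.13442 +0.86067]
t = (-0.08129, -0.02406, +0.55230) m
tr R = 2.697546; θ = arccos((tr R − 1)/2) = 0.557136 rad = 31.922°
axis k = ((R−Rᵀ)₃₂, (R−Rᵀ)₁₃, (R−Rᵀ)₂₁) / (2 sinθ) = (-0.178574, +0.943113, -0.280445)
rvec = θ·k = (-0.099490, +0.525442, -0.156246)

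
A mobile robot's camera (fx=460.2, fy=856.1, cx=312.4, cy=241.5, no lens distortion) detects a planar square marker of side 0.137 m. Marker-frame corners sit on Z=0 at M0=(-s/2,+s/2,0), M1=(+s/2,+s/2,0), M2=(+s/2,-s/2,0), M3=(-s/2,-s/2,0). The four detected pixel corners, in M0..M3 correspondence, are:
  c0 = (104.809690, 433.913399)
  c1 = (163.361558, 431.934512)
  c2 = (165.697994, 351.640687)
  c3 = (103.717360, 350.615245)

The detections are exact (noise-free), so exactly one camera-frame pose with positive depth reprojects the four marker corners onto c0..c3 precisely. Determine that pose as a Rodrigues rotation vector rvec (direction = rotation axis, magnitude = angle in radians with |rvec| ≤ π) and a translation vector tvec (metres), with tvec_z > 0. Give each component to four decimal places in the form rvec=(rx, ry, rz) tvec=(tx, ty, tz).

Intrinsics K: fx=460.2, fy=856.1, cx=312.4, cy=241.5
Marker side s = 0.137 m; corners in marker frame (Z=0):
  M0 = (-0.0685, +0.0685, 0)
  M1 = (+0.0685, +0.0685, 0)
  M2 = (+0.0685, -0.0685, 0)
  M3 = (-0.0685, -0.0685, 0)
Detected image corners:
  c0 = (104.809690, 433.913399) px
  c1 = (163.361558, 431.934512) px
  c2 = (165.697994, 351.640687) px
  c3 = (103.717360, 350.615245) px
Planar DLT: solve 8×8 A·h = b for H (H[2,2]=1):
  H  [+475.90033 +51.41536 +134.94616]
  H  [+102.26318 +760.74384 +393.19278]
  H  [+0.27054 +0.41807 +1.00000]
B = K⁻¹H; ‖b₁‖=0.893501, ‖b₂‖=0.893501; λ = 2/(‖b₁‖+‖b₂‖) = 1.119192, sign → tz>0 ⇒ λ=+1.119192
r₁ = λ·B[:,0] = (+0.95184,+0.04828,+0.30278); r₂ = λ·B[:,1] = (-0.19259,+0.86254,+0.46791)
r₃ = r₁×r₂ = (-0.23857,-0.50368,+0.83029); SVD([r₁ r₂ r₃]) → R = UVᵀ:
  R  [+0.95184 -0.19259 -0.23857]
  R  [+0.04828 +0.86254 -0.50368]
  R  [+0.30278 +0.46791 +0.83029]
t = (-0.43156, +0.19831, +1.11919) m
tr R = 2.644669; θ = arccos((tr R − 1)/2) = 0.605294 rad = 34.681°
axis k = ((R−Rᵀ)₃₂, (R−Rᵀ)₁₃, (R−Rᵀ)₂₁) / (2 sinθ) = (+0.853762, -0.475702, +0.211657)
rvec = θ·k = (+0.516777, -0.287939, +0.128115)

rvec=(0.5168, -0.2879, 0.1281) tvec=(-0.4316, 0.1983, 1.1192)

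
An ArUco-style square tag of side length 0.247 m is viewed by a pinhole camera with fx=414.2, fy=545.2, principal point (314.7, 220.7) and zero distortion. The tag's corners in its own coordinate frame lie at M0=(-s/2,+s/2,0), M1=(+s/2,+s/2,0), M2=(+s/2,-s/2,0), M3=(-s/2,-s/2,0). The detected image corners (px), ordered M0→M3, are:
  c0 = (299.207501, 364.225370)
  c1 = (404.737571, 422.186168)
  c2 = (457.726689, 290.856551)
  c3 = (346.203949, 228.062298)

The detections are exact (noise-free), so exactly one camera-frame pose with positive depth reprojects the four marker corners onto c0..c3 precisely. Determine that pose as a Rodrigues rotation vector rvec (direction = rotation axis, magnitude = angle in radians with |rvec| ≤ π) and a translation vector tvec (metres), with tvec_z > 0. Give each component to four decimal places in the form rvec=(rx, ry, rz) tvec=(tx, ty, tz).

Intrinsics K: fx=414.2, fy=545.2, cx=314.7, cy=220.7
Marker side s = 0.247 m; corners in marker frame (Z=0):
  M0 = (-0.1235, +0.1235, 0)
  M1 = (+0.1235, +0.1235, 0)
  M2 = (+0.1235, -0.1235, 0)
  M3 = (-0.1235, -0.1235, 0)
Detected image corners:
  c0 = (299.207501, 364.225370) px
  c1 = (404.737571, 422.186168) px
  c2 = (457.726689, 290.856551) px
  c3 = (346.203949, 228.062298) px
Planar DLT: solve 8×8 A·h = b for H (H[2,2]=1):
  H  [+453.18247 -111.65704 +376.47718]
  H  [+256.41481 +620.04036 +328.46197]
  H  [+0.03758 +0.24087 +1.00000]
B = K⁻¹H; ‖b₁‖=1.159293, ‖b₂‖=1.159293; λ = 2/(‖b₁‖+‖b₂‖) = 0.862595, sign → tz>0 ⇒ λ=+0.862595
r₁ = λ·B[:,0] = (+0.91915,+0.39257,+0.03241); r₂ = λ·B[:,1] = (-0.39039,+0.89690,+0.20777)
r₃ = r₁×r₂ = (+0.05249,-0.20363,+0.97764); SVD([r₁ r₂ r₃]) → R = UVᵀ:
  R  [+0.91915 -0.39039 +0.05249]
  R  [+0.39257 +0.89690 -0.20363]
  R  [+0.03241 +0.20777 +0.97764]
t = (+0.12865, +0.17050, +0.86259) m
tr R = 2.793690; θ = arccos((tr R − 1)/2) = 0.458212 rad = 26.254°
axis k = ((R−Rᵀ)₃₂, (R−Rᵀ)₁₃, (R−Rᵀ)₂₁) / (2 sinθ) = (+0.465017, +0.022697, +0.885011)
rvec = θ·k = (+0.213077, +0.010400, +0.405522)

rvec=(0.2131, 0.0104, 0.4055) tvec=(0.1287, 0.1705, 0.8626)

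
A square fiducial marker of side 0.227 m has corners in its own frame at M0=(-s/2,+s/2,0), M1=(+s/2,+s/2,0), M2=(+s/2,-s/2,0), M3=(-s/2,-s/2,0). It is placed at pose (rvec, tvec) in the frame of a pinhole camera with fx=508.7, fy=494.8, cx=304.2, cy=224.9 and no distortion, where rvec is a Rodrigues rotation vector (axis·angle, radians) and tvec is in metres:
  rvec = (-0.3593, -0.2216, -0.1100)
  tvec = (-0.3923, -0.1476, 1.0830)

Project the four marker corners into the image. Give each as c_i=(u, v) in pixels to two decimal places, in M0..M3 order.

c0=(61.49, 208.21) c1=(178.06, 201.98) c2=(171.78, 112.44) c3=(63.03, 113.89)

Intrinsics K: fx=508.7, fy=494.8, cx=304.2, cy=224.9
Marker side s = 0.227 m; corners in marker frame (Z=0):
  M0 = (-0.1135, +0.1135, 0)
  M1 = (+0.1135, +0.1135, 0)
  M2 = (+0.1135, -0.1135, 0)
  M3 = (-0.1135, -0.1135, 0)
rvec = (-0.3593, -0.2216, -0.1100), |rvec| = θ = 0.43624 rad = 24.995°
Rodrigues: sinθ=0.42253, 1−cosθ=0.09365; R = I + sinθ·[k]× + (1−cosθ)·[k]×²:
    [+0.96988 +0.14573 -0.19519]
    [-0.06736 +0.93051 +0.36001]
    [+0.23409 -0.33602 +0.91230]
t = (-0.3923, -0.1476, 1.0830) m
M0: Pc = R·M0+t = (-0.48584, -0.03434, +1.01829); u = 508.7·(-0.48584)/1.01829 + 304.2 = 61.4925, v = 494.8·(-0.03434)/1.01829 + 224.9 = 208.2133
M1: Pc = R·M1+t = (-0.26568, -0.04963, +1.07143); u = 508.7·(-0.26568)/1.07143 + 304.2 = 178.0596, v = 494.8·(-0.04963)/1.07143 + 224.9 = 201.9793
M2: Pc = R·M2+t = (-0.29876, -0.26086, +1.14771); u = 508.7·(-0.29876)/1.14771 + 304.2 = 171.7807, v = 494.8·(-0.26086)/1.14771 + 224.9 = 112.4384
M3: Pc = R·M3+t = (-0.51892, -0.24557, +1.09457); u = 508.7·(-0.51892)/1.09457 + 304.2 = 63.0317, v = 494.8·(-0.24557)/1.09457 + 224.9 = 113.8910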